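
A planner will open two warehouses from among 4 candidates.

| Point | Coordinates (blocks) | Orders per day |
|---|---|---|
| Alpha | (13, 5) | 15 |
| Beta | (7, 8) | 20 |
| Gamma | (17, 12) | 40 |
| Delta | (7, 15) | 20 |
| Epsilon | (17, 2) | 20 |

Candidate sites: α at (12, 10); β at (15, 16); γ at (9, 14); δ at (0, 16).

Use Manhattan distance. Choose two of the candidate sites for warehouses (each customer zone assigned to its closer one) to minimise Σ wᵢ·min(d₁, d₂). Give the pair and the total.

Evaluate every pair (each demand assigned to the nearer of the two):
  {α, γ}: total = 830
  {α, β}: total = 910
  {α, δ}: total = 930
  {β, γ}: total = 975
  {β, δ}: total = 1215
  {γ, δ}: total = 1215
Best pair: {α, γ} with total 830.

{α, γ}, total 830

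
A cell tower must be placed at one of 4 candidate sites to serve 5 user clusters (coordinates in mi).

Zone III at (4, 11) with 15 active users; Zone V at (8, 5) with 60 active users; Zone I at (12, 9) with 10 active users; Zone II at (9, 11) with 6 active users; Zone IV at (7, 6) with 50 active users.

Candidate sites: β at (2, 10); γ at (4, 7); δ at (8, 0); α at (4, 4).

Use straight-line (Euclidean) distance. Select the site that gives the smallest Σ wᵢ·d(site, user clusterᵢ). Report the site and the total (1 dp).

γ, total 607.3 mi

Total weighted distance at each candidate:
  β (2, 10): total = 965.2
  γ (4, 7): total = 607.3
  δ (8, 0): total = 944.5
  α (4, 4): total = 678.6
Minimum is at γ with total 607.3 mi.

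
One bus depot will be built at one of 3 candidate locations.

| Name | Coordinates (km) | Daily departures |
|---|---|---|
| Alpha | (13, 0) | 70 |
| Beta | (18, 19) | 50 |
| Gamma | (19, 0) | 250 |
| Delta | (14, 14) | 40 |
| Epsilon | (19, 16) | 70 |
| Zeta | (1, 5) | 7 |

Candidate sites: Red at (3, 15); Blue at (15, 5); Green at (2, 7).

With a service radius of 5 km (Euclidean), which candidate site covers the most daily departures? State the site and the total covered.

Coverage radius r = 5 km; a point is covered iff (Δx)²+(Δy)² ≤ 5² = 25.
  Red (3, 15): covers {none} → 0
  Blue (15, 5): covers {none} → 0
  Green (2, 7): covers {Zeta} → 7
Maximum coverage at Green: 7 daily departures.

Green, covering 7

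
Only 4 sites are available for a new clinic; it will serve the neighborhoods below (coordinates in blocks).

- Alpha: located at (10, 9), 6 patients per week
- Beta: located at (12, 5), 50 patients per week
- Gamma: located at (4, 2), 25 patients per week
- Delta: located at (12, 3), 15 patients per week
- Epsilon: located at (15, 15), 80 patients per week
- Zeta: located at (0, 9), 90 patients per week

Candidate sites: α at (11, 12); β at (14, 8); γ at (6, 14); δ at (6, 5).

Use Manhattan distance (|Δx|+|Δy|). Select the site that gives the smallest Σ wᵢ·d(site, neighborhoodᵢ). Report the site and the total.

β, total 2775 blocks

Total weighted distance at each candidate:
  α (11, 12): total = 2819
  β (14, 8): total = 2775
  γ (6, 14): total = 3199
  δ (6, 5): total = 3013
Minimum is at β with total 2775 blocks.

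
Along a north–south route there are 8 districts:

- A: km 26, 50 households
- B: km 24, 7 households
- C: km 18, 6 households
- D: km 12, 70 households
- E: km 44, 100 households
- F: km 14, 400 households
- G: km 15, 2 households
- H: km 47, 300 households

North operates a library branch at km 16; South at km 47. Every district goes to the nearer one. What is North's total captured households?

535

The indifferent point is the midpoint (16+47)/2 = 31.5; districts left of it (closer to North at 16) go to North, those right go to South.
  D at 12 (w=70) → North
  F at 14 (w=400) → North
  G at 15 (w=2) → North
  C at 18 (w=6) → North
  B at 24 (w=7) → North
  A at 26 (w=50) → North
  E at 44 (w=100) → South
  H at 47 (w=300) → South
North captures 535; South captures 400.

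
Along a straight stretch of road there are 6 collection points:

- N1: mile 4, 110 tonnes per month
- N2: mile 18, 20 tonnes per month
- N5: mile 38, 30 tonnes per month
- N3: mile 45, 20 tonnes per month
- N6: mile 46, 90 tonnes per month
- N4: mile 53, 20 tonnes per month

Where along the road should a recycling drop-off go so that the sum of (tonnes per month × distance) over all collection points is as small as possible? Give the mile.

For a sum of weighted absolute distances on a line, the optimum is the weighted median (not the mean). Total weight W = 290; half-weight = 145.
Sort by position and accumulate weight:
  mile 4 (N1, w=110) → cum 110
  mile 18 (N2, w=20) → cum 130
  mile 38 (N5, w=30) → cum 160  ≥ 145 → median here
  mile 45 (N3, w=20) → cum 180
  mile 46 (N6, w=90) → cum 270
  mile 53 (N4, w=20) → cum 290
Optimal location: mile 38.

x = 38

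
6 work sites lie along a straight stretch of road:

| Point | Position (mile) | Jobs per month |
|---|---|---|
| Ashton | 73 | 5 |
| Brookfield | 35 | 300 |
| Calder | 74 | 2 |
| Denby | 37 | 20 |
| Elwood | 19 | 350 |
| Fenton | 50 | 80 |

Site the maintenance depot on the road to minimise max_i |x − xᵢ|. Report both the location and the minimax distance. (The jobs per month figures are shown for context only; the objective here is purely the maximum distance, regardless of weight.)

The 1-center on a line is the midpoint of the two extreme points: leftmost at 19, rightmost at 74.
Optimal location = (19 + 74)/2 = 46.5; maximum distance = (74 − 19)/2 = 27.5.

location 46.5, max distance 27.5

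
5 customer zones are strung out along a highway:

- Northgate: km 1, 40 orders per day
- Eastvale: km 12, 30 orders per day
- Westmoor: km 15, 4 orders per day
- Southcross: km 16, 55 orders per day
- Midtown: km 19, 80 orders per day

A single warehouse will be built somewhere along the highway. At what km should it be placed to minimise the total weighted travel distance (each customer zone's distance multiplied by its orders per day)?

For a sum of weighted absolute distances on a line, the optimum is the weighted median (not the mean). Total weight W = 209; half-weight = 104.5.
Sort by position and accumulate weight:
  km 1 (Northgate, w=40) → cum 40
  km 12 (Eastvale, w=30) → cum 70
  km 15 (Westmoor, w=4) → cum 74
  km 16 (Southcross, w=55) → cum 129  ≥ 104.5 → median here
  km 19 (Midtown, w=80) → cum 209
Optimal location: km 16.

x = 16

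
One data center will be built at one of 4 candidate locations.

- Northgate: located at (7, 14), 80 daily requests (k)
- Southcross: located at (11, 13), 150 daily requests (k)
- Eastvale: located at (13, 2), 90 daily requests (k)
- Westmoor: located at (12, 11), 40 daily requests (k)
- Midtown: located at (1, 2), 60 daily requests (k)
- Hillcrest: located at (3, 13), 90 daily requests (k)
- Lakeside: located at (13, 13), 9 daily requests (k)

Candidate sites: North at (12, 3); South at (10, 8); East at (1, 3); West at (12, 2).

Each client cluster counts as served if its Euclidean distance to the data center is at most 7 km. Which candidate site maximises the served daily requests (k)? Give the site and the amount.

Coverage radius r = 7 km; a point is covered iff (Δx)²+(Δy)² ≤ 7² = 49.
  North (12, 3): covers {Eastvale} → 90
  South (10, 8): covers {Northgate, Southcross, Eastvale, Westmoor, Lakeside} → 369
  East (1, 3): covers {Midtown} → 60
  West (12, 2): covers {Eastvale} → 90
Maximum coverage at South: 369 daily requests (k).

South, covering 369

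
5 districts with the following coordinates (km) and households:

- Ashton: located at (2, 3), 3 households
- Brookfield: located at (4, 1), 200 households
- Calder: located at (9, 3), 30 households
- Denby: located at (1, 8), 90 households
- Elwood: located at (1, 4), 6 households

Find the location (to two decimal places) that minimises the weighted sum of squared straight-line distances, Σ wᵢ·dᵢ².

The minimiser of Σwᵢ‖p−pᵢ‖² is the weighted centroid p* = (Σwᵢpᵢ)/(Σwᵢ).
Σwᵢ = 329.
Σwᵢxᵢ = 3·2 + 200·4 + 30·9 + 90·1 + 6·1 = 1172.
Σwᵢyᵢ = 3·3 + 200·1 + 30·3 + 90·8 + 6·4 = 1043.
x* = 1172/329 = 3.56, y* = 1043/329 = 3.17.

(3.56, 3.17)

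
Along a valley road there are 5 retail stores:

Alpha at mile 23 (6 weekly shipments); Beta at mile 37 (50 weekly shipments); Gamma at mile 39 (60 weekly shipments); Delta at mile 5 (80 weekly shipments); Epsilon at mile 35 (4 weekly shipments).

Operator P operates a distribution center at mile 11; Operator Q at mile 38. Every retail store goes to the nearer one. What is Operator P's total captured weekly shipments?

The indifferent point is the midpoint (11+38)/2 = 24.5; retail stores left of it (closer to Operator P at 11) go to Operator P, those right go to Operator Q.
  Delta at 5 (w=80) → Operator P
  Alpha at 23 (w=6) → Operator P
  Epsilon at 35 (w=4) → Operator Q
  Beta at 37 (w=50) → Operator Q
  Gamma at 39 (w=60) → Operator Q
Operator P captures 86; Operator Q captures 114.

86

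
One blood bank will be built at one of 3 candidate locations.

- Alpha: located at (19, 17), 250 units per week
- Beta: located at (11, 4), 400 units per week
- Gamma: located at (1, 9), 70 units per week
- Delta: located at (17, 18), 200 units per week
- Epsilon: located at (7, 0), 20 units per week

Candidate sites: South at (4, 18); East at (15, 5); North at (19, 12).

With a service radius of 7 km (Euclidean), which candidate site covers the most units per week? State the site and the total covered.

North, covering 450

Coverage radius r = 7 km; a point is covered iff (Δx)²+(Δy)² ≤ 7² = 49.
  South (4, 18): covers {none} → 0
  East (15, 5): covers {Beta} → 400
  North (19, 12): covers {Alpha, Delta} → 450
Maximum coverage at North: 450 units per week.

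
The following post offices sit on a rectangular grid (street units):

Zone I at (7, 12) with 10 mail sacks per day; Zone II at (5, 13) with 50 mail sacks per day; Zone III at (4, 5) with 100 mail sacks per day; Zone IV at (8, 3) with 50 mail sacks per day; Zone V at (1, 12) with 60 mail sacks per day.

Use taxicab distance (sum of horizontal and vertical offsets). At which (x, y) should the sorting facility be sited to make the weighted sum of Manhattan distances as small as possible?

(4, 5)

Manhattan distance separates: Σwᵢ(|x−xᵢ|+|y−yᵢ|) = Σwᵢ|x−xᵢ| + Σwᵢ|y−yᵢ|, so x and y are optimised independently as 1-D weighted medians.
Total weight W = 270; half = 135.
x-coordinate, sorted with cumulative weight:
  x=1 (Zone V, w=60) cum 60
  x=4 (Zone III, w=100) cum 160  ← median
  x=5 (Zone II, w=50) cum 210
  x=7 (Zone I, w=10) cum 220
  x=8 (Zone IV, w=50) cum 270
⇒ x* = 4
y-coordinate, sorted with cumulative weight:
  y=3 (Zone IV, w=50) cum 50
  y=5 (Zone III, w=100) cum 150  ← median
  y=12 (Zone I, w=10) cum 160
  y=12 (Zone V, w=60) cum 220
  y=13 (Zone II, w=50) cum 270
⇒ y* = 5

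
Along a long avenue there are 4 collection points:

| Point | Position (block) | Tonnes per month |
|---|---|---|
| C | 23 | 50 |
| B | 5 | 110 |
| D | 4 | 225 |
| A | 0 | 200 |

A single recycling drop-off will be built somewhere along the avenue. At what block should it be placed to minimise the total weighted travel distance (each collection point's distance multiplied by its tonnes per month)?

x = 4

For a sum of weighted absolute distances on a line, the optimum is the weighted median (not the mean). Total weight W = 585; half-weight = 292.5.
Sort by position and accumulate weight:
  block 0 (A, w=200) → cum 200
  block 4 (D, w=225) → cum 425  ≥ 292.5 → median here
  block 5 (B, w=110) → cum 535
  block 23 (C, w=50) → cum 585
Optimal location: block 4.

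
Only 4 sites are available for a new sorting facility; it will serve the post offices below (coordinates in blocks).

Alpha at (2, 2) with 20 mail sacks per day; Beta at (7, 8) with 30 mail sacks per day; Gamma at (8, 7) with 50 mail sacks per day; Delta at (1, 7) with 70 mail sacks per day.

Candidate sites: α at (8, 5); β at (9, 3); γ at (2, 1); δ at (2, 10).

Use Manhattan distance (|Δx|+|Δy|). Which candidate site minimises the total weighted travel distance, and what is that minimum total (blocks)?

Total weighted distance at each candidate:
  α (8, 5): total = 1030
  β (9, 3): total = 1460
  γ (2, 1): total = 1470
  δ (2, 10): total = 1100
Minimum is at α with total 1030 blocks.

α, total 1030 blocks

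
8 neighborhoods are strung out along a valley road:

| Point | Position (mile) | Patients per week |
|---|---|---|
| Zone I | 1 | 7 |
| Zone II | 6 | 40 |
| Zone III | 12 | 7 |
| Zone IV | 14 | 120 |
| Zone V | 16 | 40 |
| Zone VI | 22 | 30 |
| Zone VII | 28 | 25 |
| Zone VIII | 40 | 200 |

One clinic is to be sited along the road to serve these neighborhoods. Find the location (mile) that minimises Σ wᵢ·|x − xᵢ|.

For a sum of weighted absolute distances on a line, the optimum is the weighted median (not the mean). Total weight W = 469; half-weight = 234.5.
Sort by position and accumulate weight:
  mile 1 (Zone I, w=7) → cum 7
  mile 6 (Zone II, w=40) → cum 47
  mile 12 (Zone III, w=7) → cum 54
  mile 14 (Zone IV, w=120) → cum 174
  mile 16 (Zone V, w=40) → cum 214
  mile 22 (Zone VI, w=30) → cum 244  ≥ 234.5 → median here
  mile 28 (Zone VII, w=25) → cum 269
  mile 40 (Zone VIII, w=200) → cum 469
Optimal location: mile 22.

x = 22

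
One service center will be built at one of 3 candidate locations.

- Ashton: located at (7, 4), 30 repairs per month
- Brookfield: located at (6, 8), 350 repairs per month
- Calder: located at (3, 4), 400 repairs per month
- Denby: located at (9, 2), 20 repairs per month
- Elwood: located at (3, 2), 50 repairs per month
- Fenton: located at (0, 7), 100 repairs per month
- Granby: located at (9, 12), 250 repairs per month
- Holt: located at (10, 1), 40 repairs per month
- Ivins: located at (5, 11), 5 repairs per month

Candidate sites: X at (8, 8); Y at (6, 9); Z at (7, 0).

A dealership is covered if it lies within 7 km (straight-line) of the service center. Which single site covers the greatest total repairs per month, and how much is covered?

Coverage radius r = 7 km; a point is covered iff (Δx)²+(Δy)² ≤ 7² = 49.
  X (8, 8): covers {Ashton, Brookfield, Calder, Denby, Granby, Ivins} → 1055
  Y (6, 9): covers {Ashton, Brookfield, Calder, Fenton, Granby, Ivins} → 1135
  Z (7, 0): covers {Ashton, Calder, Denby, Elwood, Holt} → 540
Maximum coverage at Y: 1135 repairs per month.

Y, covering 1135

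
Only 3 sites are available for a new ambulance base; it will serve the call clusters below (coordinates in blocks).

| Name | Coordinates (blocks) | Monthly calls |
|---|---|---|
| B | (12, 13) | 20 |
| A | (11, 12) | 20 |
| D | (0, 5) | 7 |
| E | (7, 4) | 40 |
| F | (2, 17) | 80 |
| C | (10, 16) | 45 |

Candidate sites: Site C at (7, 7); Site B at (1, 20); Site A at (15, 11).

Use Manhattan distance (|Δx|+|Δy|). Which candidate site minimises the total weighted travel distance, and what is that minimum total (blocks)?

Site C, total 2323 blocks

Total weighted distance at each candidate:
  Site C (7, 7): total = 2323
  Site B (1, 20): total = 2617
  Site A (15, 11): total = 2917
Minimum is at Site C with total 2323 blocks.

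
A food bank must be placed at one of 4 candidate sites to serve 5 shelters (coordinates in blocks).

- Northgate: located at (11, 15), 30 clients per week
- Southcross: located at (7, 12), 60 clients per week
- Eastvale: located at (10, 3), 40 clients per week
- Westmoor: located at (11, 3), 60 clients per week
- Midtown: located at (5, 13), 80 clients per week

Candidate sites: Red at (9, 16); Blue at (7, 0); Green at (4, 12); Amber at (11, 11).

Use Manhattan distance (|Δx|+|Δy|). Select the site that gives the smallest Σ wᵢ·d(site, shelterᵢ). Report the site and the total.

Amber, total 1900 blocks

Total weighted distance at each candidate:
  Red (9, 16): total = 2470
  Blue (7, 0): total = 3150
  Green (4, 12): total = 2200
  Amber (11, 11): total = 1900
Minimum is at Amber with total 1900 blocks.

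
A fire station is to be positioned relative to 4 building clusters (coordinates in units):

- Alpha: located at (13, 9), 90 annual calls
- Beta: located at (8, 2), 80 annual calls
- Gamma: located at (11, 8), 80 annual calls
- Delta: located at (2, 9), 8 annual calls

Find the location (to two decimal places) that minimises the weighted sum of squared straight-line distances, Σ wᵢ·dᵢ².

The minimiser of Σwᵢ‖p−pᵢ‖² is the weighted centroid p* = (Σwᵢpᵢ)/(Σwᵢ).
Σwᵢ = 258.
Σwᵢxᵢ = 90·13 + 80·8 + 80·11 + 8·2 = 2706.
Σwᵢyᵢ = 90·9 + 80·2 + 80·8 + 8·9 = 1682.
x* = 2706/258 = 10.49, y* = 1682/258 = 6.52.

(10.49, 6.52)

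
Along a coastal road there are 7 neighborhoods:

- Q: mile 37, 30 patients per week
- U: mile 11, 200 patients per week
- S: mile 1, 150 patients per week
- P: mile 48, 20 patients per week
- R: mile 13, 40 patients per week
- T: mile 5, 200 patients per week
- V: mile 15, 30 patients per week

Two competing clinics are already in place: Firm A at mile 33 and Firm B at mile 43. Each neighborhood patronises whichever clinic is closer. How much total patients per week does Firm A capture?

650

The indifferent point is the midpoint (33+43)/2 = 38; neighborhoods left of it (closer to Firm A at 33) go to Firm A, those right go to Firm B.
  S at 1 (w=150) → Firm A
  T at 5 (w=200) → Firm A
  U at 11 (w=200) → Firm A
  R at 13 (w=40) → Firm A
  V at 15 (w=30) → Firm A
  Q at 37 (w=30) → Firm A
  P at 48 (w=20) → Firm B
Firm A captures 650; Firm B captures 20.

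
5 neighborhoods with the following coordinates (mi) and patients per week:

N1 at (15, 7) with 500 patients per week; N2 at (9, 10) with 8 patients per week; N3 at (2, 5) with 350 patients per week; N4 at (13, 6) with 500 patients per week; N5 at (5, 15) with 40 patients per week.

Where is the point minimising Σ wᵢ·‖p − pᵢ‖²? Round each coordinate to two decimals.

The minimiser of Σwᵢ‖p−pᵢ‖² is the weighted centroid p* = (Σwᵢpᵢ)/(Σwᵢ).
Σwᵢ = 1398.
Σwᵢxᵢ = 500·15 + 8·9 + 350·2 + 500·13 + 40·5 = 14972.
Σwᵢyᵢ = 500·7 + 8·10 + 350·5 + 500·6 + 40·15 = 8930.
x* = 14972/1398 = 10.71, y* = 8930/1398 = 6.39.

(10.71, 6.39)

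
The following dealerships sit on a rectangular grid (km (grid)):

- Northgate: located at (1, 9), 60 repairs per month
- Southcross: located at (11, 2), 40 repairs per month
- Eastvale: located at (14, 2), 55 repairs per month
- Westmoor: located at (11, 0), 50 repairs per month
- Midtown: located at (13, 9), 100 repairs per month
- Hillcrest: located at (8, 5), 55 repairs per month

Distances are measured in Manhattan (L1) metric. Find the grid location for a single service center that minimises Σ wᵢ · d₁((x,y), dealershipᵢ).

(11, 5)

Manhattan distance separates: Σwᵢ(|x−xᵢ|+|y−yᵢ|) = Σwᵢ|x−xᵢ| + Σwᵢ|y−yᵢ|, so x and y are optimised independently as 1-D weighted medians.
Total weight W = 360; half = 180.
x-coordinate, sorted with cumulative weight:
  x=1 (Northgate, w=60) cum 60
  x=8 (Hillcrest, w=55) cum 115
  x=11 (Southcross, w=40) cum 155
  x=11 (Westmoor, w=50) cum 205  ← median
  x=13 (Midtown, w=100) cum 305
  x=14 (Eastvale, w=55) cum 360
⇒ x* = 11
y-coordinate, sorted with cumulative weight:
  y=0 (Westmoor, w=50) cum 50
  y=2 (Southcross, w=40) cum 90
  y=2 (Eastvale, w=55) cum 145
  y=5 (Hillcrest, w=55) cum 200  ← median
  y=9 (Northgate, w=60) cum 260
  y=9 (Midtown, w=100) cum 360
⇒ y* = 5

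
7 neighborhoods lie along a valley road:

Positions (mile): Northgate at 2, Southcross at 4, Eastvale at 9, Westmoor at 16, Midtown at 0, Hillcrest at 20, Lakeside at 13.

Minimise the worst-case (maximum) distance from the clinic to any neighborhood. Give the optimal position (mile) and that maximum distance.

location 10, max distance 10

The 1-center on a line is the midpoint of the two extreme points: leftmost at 0, rightmost at 20.
Optimal location = (0 + 20)/2 = 10; maximum distance = (20 − 0)/2 = 10.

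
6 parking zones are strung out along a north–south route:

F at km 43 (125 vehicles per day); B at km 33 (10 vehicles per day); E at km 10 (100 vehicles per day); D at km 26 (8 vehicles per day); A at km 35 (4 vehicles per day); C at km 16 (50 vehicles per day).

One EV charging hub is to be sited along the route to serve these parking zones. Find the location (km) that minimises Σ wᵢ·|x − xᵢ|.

x = 16

For a sum of weighted absolute distances on a line, the optimum is the weighted median (not the mean). Total weight W = 297; half-weight = 148.5.
Sort by position and accumulate weight:
  km 10 (E, w=100) → cum 100
  km 16 (C, w=50) → cum 150  ≥ 148.5 → median here
  km 26 (D, w=8) → cum 158
  km 33 (B, w=10) → cum 168
  km 35 (A, w=4) → cum 172
  km 43 (F, w=125) → cum 297
Optimal location: km 16.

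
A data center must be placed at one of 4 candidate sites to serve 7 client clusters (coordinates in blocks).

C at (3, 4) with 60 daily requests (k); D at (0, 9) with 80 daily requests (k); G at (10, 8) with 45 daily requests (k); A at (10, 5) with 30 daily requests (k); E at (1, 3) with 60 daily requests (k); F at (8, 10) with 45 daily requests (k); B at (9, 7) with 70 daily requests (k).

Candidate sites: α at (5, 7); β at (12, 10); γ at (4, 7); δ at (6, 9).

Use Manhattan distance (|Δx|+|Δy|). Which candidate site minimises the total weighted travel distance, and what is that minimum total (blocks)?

Total weighted distance at each candidate:
  α (5, 7): total = 2370
  β (12, 10): total = 4010
  γ (4, 7): total = 2360
  δ (6, 9): total = 2570
Minimum is at γ with total 2360 blocks.

γ, total 2360 blocks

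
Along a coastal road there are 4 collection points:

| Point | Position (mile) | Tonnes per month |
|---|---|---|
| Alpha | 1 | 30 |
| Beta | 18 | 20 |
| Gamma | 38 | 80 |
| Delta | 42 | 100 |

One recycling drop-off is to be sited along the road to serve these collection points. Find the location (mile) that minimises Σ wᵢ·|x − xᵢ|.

x = 38

For a sum of weighted absolute distances on a line, the optimum is the weighted median (not the mean). Total weight W = 230; half-weight = 115.
Sort by position and accumulate weight:
  mile 1 (Alpha, w=30) → cum 30
  mile 18 (Beta, w=20) → cum 50
  mile 38 (Gamma, w=80) → cum 130  ≥ 115 → median here
  mile 42 (Delta, w=100) → cum 230
Optimal location: mile 38.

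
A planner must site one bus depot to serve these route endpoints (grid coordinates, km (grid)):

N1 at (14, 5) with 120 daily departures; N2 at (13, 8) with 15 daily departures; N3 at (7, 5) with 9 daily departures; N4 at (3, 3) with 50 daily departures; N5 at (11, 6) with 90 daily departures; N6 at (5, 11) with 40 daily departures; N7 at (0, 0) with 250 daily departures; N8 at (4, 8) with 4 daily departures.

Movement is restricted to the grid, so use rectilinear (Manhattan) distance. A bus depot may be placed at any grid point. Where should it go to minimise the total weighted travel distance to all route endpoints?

(3, 3)

Manhattan distance separates: Σwᵢ(|x−xᵢ|+|y−yᵢ|) = Σwᵢ|x−xᵢ| + Σwᵢ|y−yᵢ|, so x and y are optimised independently as 1-D weighted medians.
Total weight W = 578; half = 289.
x-coordinate, sorted with cumulative weight:
  x=0 (N7, w=250) cum 250
  x=3 (N4, w=50) cum 300  ← median
  x=4 (N8, w=4) cum 304
  x=5 (N6, w=40) cum 344
  x=7 (N3, w=9) cum 353
  x=11 (N5, w=90) cum 443
  x=13 (N2, w=15) cum 458
  x=14 (N1, w=120) cum 578
⇒ x* = 3
y-coordinate, sorted with cumulative weight:
  y=0 (N7, w=250) cum 250
  y=3 (N4, w=50) cum 300  ← median
  y=5 (N1, w=120) cum 420
  y=5 (N3, w=9) cum 429
  y=6 (N5, w=90) cum 519
  y=8 (N2, w=15) cum 534
  y=8 (N8, w=4) cum 538
  y=11 (N6, w=40) cum 578
⇒ y* = 3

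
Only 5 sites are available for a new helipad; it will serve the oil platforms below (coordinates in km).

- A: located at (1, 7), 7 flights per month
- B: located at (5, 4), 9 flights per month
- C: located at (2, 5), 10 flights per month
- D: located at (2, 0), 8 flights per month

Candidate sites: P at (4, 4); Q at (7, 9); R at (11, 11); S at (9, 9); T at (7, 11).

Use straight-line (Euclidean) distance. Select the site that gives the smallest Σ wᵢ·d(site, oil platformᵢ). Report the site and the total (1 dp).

Total weighted distance at each candidate:
  P (4, 4): total = 96.8
  Q (7, 9): total = 239.1
  R (11, 11): total = 380.2
  S (9, 9): total = 287.2
  T (7, 11): total = 290.8
Minimum is at P with total 96.8 km.

P, total 96.8 km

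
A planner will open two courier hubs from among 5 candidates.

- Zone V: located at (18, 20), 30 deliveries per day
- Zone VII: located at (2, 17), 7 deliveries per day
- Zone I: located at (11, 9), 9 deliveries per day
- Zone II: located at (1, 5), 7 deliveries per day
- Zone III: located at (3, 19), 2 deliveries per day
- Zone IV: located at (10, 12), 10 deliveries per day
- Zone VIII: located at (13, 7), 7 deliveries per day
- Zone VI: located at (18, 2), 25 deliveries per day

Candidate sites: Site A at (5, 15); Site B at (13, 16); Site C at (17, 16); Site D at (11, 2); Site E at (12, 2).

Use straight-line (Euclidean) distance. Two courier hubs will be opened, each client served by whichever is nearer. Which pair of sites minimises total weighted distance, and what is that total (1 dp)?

Evaluate every pair (each demand assigned to the nearer of the two):
  {Site C, Site E}: total = 667.3
  {Site B, Site E}: total = 669.4
  {Site C, Site D}: total = 687.0
  {Site B, Site D}: total = 689.1
  {Site A, Site C}: total = 787.8
  {Site A, Site E}: total = 835.1
  {Site A, Site B}: total = 851.8
  {Site A, Site D}: total = 859.1
  {Site B, Site C}: total = 865.3
  {Site D, Site E}: total = 1151.5
Best pair: {Site C, Site E} with total 667.3.

{Site C, Site E}, total 667.3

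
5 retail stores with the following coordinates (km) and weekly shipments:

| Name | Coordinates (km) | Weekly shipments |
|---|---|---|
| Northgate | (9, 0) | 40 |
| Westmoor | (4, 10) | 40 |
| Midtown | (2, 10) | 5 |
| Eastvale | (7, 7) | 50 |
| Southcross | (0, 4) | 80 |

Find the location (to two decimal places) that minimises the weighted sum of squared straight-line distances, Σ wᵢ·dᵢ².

The minimiser of Σwᵢ‖p−pᵢ‖² is the weighted centroid p* = (Σwᵢpᵢ)/(Σwᵢ).
Σwᵢ = 215.
Σwᵢxᵢ = 40·9 + 40·4 + 5·2 + 50·7 + 80·0 = 880.
Σwᵢyᵢ = 40·0 + 40·10 + 5·10 + 50·7 + 80·4 = 1120.
x* = 880/215 = 4.09, y* = 1120/215 = 5.21.

(4.09, 5.21)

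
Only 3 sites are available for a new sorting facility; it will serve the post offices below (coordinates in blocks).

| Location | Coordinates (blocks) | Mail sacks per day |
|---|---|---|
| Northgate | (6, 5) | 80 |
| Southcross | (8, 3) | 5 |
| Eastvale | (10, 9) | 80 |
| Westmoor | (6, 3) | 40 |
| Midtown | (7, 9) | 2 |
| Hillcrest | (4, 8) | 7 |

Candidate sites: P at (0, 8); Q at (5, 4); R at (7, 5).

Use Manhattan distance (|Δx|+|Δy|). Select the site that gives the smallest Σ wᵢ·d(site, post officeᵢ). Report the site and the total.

Total weighted distance at each candidate:
  P (0, 8): total = 2149
  Q (5, 4): total = 1109
  R (7, 5): total = 825
Minimum is at R with total 825 blocks.

R, total 825 blocks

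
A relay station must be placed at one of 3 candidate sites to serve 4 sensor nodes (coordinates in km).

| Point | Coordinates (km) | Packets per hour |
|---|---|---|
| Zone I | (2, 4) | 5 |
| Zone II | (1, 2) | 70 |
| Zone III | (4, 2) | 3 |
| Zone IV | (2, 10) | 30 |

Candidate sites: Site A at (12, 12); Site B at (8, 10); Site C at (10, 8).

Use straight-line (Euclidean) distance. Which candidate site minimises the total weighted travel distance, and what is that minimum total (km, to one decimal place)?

Site B, total 993.4 km

Total weighted distance at each candidate:
  Site A (12, 12): total = 1449.0
  Site B (8, 10): total = 993.4
  Site C (10, 8): total = 1074.7
Minimum is at Site B with total 993.4 km.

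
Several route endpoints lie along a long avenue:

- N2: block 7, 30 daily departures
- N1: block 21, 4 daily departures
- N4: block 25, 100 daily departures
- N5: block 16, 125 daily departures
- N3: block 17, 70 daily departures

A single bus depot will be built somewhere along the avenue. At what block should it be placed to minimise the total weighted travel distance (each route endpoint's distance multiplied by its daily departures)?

For a sum of weighted absolute distances on a line, the optimum is the weighted median (not the mean). Total weight W = 329; half-weight = 164.5.
Sort by position and accumulate weight:
  block 7 (N2, w=30) → cum 30
  block 16 (N5, w=125) → cum 155
  block 17 (N3, w=70) → cum 225  ≥ 164.5 → median here
  block 21 (N1, w=4) → cum 229
  block 25 (N4, w=100) → cum 329
Optimal location: block 17.

x = 17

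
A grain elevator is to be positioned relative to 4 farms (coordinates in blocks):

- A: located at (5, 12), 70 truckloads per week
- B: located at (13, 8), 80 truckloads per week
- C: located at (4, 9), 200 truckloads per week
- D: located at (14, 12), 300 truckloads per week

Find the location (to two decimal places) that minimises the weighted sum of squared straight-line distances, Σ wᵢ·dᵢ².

The minimiser of Σwᵢ‖p−pᵢ‖² is the weighted centroid p* = (Σwᵢpᵢ)/(Σwᵢ).
Σwᵢ = 650.
Σwᵢxᵢ = 70·5 + 80·13 + 200·4 + 300·14 = 6390.
Σwᵢyᵢ = 70·12 + 80·8 + 200·9 + 300·12 = 6880.
x* = 6390/650 = 9.83, y* = 6880/650 = 10.58.

(9.83, 10.58)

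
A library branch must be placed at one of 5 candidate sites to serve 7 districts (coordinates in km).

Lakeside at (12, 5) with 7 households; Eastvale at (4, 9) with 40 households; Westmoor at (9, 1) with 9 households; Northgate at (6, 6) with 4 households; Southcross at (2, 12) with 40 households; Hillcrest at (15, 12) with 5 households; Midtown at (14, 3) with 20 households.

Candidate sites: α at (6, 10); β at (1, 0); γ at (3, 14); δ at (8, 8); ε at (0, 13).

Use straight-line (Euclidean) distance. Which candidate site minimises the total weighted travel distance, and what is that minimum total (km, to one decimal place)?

α, total 683.1 km

Total weighted distance at each candidate:
  α (6, 10): total = 683.1
  β (1, 0): total = 1408.5
  γ (3, 14): total = 917.5
  δ (8, 8): total = 759.8
  ε (0, 13): total = 1007.8
Minimum is at α with total 683.1 km.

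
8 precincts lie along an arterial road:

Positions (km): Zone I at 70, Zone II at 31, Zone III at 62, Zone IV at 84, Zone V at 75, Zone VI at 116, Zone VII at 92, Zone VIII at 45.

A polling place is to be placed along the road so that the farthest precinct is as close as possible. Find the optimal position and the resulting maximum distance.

location 73.5, max distance 42.5

The 1-center on a line is the midpoint of the two extreme points: leftmost at 31, rightmost at 116.
Optimal location = (31 + 116)/2 = 73.5; maximum distance = (116 − 31)/2 = 42.5.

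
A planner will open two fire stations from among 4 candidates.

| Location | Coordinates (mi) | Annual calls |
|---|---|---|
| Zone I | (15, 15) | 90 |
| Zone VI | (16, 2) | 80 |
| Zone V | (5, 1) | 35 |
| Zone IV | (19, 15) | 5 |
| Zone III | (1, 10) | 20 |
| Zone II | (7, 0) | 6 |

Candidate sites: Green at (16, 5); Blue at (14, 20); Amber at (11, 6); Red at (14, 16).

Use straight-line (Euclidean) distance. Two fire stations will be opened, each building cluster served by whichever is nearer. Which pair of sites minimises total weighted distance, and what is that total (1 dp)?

{Green, Red}, total 1150.6

Evaluate every pair (each demand assigned to the nearer of the two):
  {Green, Red}: total = 1150.6
  {Amber, Red}: total = 1197.1
  {Green, Blue}: total = 1521.9
  {Blue, Amber}: total = 1538.5
  {Green, Amber}: total = 1710.6
  {Blue, Red}: total = 2287.5
Best pair: {Green, Red} with total 1150.6.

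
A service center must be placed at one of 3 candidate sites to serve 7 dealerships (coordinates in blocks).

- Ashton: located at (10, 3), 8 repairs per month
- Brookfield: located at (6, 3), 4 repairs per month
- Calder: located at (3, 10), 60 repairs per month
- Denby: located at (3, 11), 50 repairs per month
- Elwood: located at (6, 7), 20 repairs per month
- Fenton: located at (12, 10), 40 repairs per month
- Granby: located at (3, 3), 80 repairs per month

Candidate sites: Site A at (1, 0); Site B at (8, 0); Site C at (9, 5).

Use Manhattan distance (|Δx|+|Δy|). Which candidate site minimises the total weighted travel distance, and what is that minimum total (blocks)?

Site C, total 2364 blocks

Total weighted distance at each candidate:
  Site A (1, 0): total = 2978
  Site B (8, 0): total = 3140
  Site C (9, 5): total = 2364
Minimum is at Site C with total 2364 blocks.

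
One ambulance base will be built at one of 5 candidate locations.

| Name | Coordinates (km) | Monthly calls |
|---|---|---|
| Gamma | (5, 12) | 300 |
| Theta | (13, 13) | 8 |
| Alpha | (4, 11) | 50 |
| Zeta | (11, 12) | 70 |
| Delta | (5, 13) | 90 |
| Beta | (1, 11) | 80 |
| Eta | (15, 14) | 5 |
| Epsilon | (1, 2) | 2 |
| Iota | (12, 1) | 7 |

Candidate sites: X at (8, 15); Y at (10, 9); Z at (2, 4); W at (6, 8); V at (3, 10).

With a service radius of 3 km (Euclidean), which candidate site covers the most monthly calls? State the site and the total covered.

V, covering 430

Coverage radius r = 3 km; a point is covered iff (Δx)²+(Δy)² ≤ 3² = 9.
  X (8, 15): covers {none} → 0
  Y (10, 9): covers {none} → 0
  Z (2, 4): covers {Epsilon} → 2
  W (6, 8): covers {none} → 0
  V (3, 10): covers {Gamma, Alpha, Beta} → 430
Maximum coverage at V: 430 monthly calls.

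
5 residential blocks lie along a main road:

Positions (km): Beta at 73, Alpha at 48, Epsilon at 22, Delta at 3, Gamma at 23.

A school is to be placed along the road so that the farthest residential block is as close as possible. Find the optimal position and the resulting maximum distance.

location 38, max distance 35

The 1-center on a line is the midpoint of the two extreme points: leftmost at 3, rightmost at 73.
Optimal location = (3 + 73)/2 = 38; maximum distance = (73 − 3)/2 = 35.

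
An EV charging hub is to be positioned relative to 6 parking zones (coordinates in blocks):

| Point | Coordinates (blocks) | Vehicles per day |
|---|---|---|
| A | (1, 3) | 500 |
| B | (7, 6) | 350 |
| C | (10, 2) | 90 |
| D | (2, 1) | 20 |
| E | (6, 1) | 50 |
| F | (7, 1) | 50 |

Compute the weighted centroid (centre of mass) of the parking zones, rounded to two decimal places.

The minimiser of Σwᵢ‖p−pᵢ‖² is the weighted centroid p* = (Σwᵢpᵢ)/(Σwᵢ).
Σwᵢ = 1060.
Σwᵢxᵢ = 500·1 + 350·7 + 90·10 + 20·2 + 50·6 + 50·7 = 4540.
Σwᵢyᵢ = 500·3 + 350·6 + 90·2 + 20·1 + 50·1 + 50·1 = 3900.
x* = 4540/1060 = 4.28, y* = 3900/1060 = 3.68.

(4.28, 3.68)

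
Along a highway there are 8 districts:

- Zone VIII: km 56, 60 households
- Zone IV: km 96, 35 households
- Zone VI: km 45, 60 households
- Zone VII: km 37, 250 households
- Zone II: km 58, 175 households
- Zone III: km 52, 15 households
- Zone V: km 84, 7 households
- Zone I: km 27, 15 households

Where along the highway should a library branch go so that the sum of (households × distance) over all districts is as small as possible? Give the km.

x = 45

For a sum of weighted absolute distances on a line, the optimum is the weighted median (not the mean). Total weight W = 617; half-weight = 308.5.
Sort by position and accumulate weight:
  km 27 (Zone I, w=15) → cum 15
  km 37 (Zone VII, w=250) → cum 265
  km 45 (Zone VI, w=60) → cum 325  ≥ 308.5 → median here
  km 52 (Zone III, w=15) → cum 340
  km 56 (Zone VIII, w=60) → cum 400
  km 58 (Zone II, w=175) → cum 575
  km 84 (Zone V, w=7) → cum 582
  km 96 (Zone IV, w=35) → cum 617
Optimal location: km 45.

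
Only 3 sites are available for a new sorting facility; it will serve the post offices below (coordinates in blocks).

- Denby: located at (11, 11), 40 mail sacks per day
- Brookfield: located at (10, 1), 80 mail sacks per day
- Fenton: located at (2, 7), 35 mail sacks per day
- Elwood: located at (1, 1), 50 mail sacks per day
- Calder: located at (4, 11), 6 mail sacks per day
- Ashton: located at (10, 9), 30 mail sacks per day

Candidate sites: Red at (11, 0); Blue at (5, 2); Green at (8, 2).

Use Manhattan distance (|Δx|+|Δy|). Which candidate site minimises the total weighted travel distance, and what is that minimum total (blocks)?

Total weighted distance at each candidate:
  Red (11, 0): total = 2118
  Blue (5, 2): total = 2030
  Green (8, 2): total = 1853
Minimum is at Green with total 1853 blocks.

Green, total 1853 blocks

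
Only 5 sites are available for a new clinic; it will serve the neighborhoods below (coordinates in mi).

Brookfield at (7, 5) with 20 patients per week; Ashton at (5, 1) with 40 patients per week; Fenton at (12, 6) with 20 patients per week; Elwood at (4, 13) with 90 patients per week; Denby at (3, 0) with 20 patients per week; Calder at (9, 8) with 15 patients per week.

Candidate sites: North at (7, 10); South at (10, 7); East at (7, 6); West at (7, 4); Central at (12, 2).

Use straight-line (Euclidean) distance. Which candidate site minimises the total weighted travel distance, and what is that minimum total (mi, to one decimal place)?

Total weighted distance at each candidate:
  North (7, 10): total = 1236.5
  South (10, 7): total = 1412.1
  East (7, 6): total = 1207.5
  West (7, 4): total = 1306.0
  Central (12, 2): total = 1988.6
Minimum is at East with total 1207.5 mi.

East, total 1207.5 mi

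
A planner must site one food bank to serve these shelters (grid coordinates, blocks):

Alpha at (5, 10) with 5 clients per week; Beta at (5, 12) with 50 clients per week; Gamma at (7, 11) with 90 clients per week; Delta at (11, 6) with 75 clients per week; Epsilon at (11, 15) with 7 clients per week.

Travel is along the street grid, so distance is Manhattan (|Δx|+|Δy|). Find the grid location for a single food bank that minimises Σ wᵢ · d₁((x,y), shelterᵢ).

(7, 11)

Manhattan distance separates: Σwᵢ(|x−xᵢ|+|y−yᵢ|) = Σwᵢ|x−xᵢ| + Σwᵢ|y−yᵢ|, so x and y are optimised independently as 1-D weighted medians.
Total weight W = 227; half = 113.5.
x-coordinate, sorted with cumulative weight:
  x=5 (Alpha, w=5) cum 5
  x=5 (Beta, w=50) cum 55
  x=7 (Gamma, w=90) cum 145  ← median
  x=11 (Delta, w=75) cum 220
  x=11 (Epsilon, w=7) cum 227
⇒ x* = 7
y-coordinate, sorted with cumulative weight:
  y=6 (Delta, w=75) cum 75
  y=10 (Alpha, w=5) cum 80
  y=11 (Gamma, w=90) cum 170  ← median
  y=12 (Beta, w=50) cum 220
  y=15 (Epsilon, w=7) cum 227
⇒ y* = 11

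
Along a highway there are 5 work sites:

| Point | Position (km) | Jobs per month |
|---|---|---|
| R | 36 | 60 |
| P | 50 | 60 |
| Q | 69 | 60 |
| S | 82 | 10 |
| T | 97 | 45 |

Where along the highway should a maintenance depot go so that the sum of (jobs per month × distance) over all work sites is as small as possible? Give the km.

For a sum of weighted absolute distances on a line, the optimum is the weighted median (not the mean). Total weight W = 235; half-weight = 117.5.
Sort by position and accumulate weight:
  km 36 (R, w=60) → cum 60
  km 50 (P, w=60) → cum 120  ≥ 117.5 → median here
  km 69 (Q, w=60) → cum 180
  km 82 (S, w=10) → cum 190
  km 97 (T, w=45) → cum 235
Optimal location: km 50.

x = 50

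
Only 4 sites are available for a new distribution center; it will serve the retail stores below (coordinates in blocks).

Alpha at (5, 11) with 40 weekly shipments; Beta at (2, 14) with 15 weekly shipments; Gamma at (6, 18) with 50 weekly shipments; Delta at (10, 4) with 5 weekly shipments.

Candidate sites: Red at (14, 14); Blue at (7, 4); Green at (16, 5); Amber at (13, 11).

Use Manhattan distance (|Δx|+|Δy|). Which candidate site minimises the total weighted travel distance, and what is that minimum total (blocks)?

Amber, total 1280 blocks

Total weighted distance at each candidate:
  Red (14, 14): total = 1330
  Blue (7, 4): total = 1350
  Green (16, 5): total = 2210
  Amber (13, 11): total = 1280
Minimum is at Amber with total 1280 blocks.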